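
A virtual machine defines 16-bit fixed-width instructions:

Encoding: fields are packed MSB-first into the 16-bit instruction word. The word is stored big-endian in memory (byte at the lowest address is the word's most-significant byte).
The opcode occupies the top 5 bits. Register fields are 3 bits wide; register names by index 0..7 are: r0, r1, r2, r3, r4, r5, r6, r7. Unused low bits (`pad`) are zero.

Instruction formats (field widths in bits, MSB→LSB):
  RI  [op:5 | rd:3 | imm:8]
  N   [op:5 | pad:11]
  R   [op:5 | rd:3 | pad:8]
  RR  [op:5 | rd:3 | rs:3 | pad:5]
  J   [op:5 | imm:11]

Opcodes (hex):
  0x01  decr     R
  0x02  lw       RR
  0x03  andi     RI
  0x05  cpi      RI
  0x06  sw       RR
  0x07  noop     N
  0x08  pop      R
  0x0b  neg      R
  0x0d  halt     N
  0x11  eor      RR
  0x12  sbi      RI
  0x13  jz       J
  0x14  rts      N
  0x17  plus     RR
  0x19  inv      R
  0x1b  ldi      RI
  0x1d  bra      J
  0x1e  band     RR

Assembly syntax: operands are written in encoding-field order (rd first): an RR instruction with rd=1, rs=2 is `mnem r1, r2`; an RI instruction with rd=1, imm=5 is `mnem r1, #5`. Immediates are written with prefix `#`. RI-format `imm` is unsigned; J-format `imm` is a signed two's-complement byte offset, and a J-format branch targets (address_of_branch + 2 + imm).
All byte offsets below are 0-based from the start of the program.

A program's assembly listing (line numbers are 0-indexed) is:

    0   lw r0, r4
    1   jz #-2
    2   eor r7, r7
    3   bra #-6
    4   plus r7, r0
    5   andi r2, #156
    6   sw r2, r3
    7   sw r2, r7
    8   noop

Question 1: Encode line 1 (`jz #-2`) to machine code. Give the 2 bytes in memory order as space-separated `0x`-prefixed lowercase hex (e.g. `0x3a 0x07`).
0x9f 0xfe

line 1 (jz): pack op=0x13:5|imm=-2:11 = 0x9ffe; big→ 9f fe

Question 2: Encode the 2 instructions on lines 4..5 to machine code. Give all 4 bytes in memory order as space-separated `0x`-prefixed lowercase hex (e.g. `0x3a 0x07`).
0xbf 0x00 0x1a 0x9c

L4: plus op=0x17:5|rd=7:3|rs=0:3|pad=0:5 ⇒ 0xbf00 ⇒ big bf 00
L5: andi op=0x3:5|rd=2:3|imm=156:8 ⇒ 0x1a9c ⇒ big 1a 9c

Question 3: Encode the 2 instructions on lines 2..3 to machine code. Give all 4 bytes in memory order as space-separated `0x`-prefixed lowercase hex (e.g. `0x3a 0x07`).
0x8f 0xe0 0xef 0xfa

line 2 (eor): pack op=0x11:5|rd=7:3|rs=7:3|pad=0:5 = 0x8fe0; big→ 8f e0
line 3 (bra): pack op=0x1d:5|imm=-6:11 = 0xeffa; big→ ef fa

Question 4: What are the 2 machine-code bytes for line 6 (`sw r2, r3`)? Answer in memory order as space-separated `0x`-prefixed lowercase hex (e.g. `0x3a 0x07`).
L6: sw op=0x6:5|rd=2:3|rs=3:3|pad=0:5 ⇒ 0x3260 ⇒ big 32 60

0x32 0x60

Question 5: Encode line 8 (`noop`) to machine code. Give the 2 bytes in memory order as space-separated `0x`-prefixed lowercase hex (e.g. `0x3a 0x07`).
L8: noop op=0x7:5|pad=0:11 ⇒ 0x3800 ⇒ big 38 00

0x38 0x00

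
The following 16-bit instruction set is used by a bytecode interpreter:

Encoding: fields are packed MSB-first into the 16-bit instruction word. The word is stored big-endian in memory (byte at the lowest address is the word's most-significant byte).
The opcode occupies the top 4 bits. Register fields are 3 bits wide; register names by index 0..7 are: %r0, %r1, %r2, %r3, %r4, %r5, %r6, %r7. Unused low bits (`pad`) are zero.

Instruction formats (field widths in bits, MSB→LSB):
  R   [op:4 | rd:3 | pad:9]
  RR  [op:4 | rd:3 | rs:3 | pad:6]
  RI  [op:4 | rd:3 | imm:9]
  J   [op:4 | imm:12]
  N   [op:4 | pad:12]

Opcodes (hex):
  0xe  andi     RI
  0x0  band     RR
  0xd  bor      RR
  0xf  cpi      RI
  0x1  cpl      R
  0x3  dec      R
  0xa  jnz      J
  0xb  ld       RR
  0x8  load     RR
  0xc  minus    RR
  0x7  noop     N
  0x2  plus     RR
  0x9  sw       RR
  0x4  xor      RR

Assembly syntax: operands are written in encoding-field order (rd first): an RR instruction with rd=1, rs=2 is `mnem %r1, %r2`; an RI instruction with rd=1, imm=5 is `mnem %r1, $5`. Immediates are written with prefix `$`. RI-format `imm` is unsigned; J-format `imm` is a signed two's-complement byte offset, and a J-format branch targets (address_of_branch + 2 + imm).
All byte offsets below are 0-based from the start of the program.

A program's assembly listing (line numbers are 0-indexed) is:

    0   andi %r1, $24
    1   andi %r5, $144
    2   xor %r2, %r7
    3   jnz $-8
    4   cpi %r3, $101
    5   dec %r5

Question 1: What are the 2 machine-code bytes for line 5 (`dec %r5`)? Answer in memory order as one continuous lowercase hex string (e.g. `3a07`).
L5: dec op=0x3:4|rd=5:3|pad=0:9 ⇒ 0x3a00 ⇒ big 3a 00

3a00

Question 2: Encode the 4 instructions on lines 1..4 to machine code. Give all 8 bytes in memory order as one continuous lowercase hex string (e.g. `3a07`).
ea9045c0aff8f665

L1: andi op=0xe:4|rd=5:3|imm=144:9 ⇒ 0xea90 ⇒ big ea 90
L2: xor op=0x4:4|rd=2:3|rs=7:3|pad=0:6 ⇒ 0x45c0 ⇒ big 45 c0
L3: jnz op=0xa:4|imm=-8:12 ⇒ 0xaff8 ⇒ big af f8
L4: cpi op=0xf:4|rd=3:3|imm=101:9 ⇒ 0xf665 ⇒ big f6 65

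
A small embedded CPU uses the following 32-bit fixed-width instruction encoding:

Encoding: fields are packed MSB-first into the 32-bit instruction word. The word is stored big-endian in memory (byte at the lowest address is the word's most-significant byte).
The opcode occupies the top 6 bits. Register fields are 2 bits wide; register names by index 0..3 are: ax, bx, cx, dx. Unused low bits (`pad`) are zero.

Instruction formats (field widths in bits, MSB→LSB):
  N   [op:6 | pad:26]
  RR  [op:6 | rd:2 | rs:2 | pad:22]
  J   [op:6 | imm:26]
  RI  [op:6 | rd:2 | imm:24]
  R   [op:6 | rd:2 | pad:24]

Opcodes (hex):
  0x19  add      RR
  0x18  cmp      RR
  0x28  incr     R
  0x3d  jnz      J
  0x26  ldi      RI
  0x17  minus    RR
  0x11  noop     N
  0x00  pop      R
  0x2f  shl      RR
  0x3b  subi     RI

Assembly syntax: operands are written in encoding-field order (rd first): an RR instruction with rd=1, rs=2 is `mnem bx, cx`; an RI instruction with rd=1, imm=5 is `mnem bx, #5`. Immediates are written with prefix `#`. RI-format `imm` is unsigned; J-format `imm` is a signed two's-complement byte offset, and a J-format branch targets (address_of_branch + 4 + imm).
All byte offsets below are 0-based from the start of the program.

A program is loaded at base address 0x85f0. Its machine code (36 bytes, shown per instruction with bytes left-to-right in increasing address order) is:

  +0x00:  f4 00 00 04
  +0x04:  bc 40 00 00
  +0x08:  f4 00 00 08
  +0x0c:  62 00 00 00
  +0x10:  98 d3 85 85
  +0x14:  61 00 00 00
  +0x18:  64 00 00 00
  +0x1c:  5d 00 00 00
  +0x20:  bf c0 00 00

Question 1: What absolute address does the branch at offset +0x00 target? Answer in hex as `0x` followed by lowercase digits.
+0x00: f4 00 00 04 ⇒ word 0xf4000004 (big)
  op=0xf4000004>>26=0x3d ⇒ jnz (J)
  [25:0] imm=4 = #4
  target = base 0x85f0 + off 0x00 + 4 + imm 4 = 0x85f8

0x85f8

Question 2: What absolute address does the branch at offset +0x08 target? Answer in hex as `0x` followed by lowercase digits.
[08] f4 00 00 08 → 0xf4000008
  opcode bits[31:26]=0x3d: jnz/J
  [25:0] imm=8 = #8
  target = base 0x85f0 + off 0x08 + 4 + imm 8 = 0x8604

0x8604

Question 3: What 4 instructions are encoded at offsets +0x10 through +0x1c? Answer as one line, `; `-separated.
@+10  big-endian(98 d3 85 85) = 0x98d38585
  top 6b → 0x26 → ldi [RI]
  rd@[25:24]=0x0 ⇒ ax
  imm@[23:0]=0xd38585 ⇒ #13862277
@+14  big-endian(61 00 00 00) = 0x61000000
  top 6b → 0x18 → cmp [RR]
  rd@[25:24]=0x1 ⇒ bx
  rs@[23:22]=0x0 ⇒ ax
@+18  big-endian(64 00 00 00) = 0x64000000
  top 6b → 0x19 → add [RR]
  rd@[25:24]=0x0 ⇒ ax
  rs@[23:22]=0x0 ⇒ ax
@+1c  big-endian(5d 00 00 00) = 0x5d000000
  top 6b → 0x17 → minus [RR]
  rd@[25:24]=0x1 ⇒ bx
  rs@[23:22]=0x0 ⇒ ax

ldi ax, #13862277; cmp bx, ax; add ax, ax; minus bx, ax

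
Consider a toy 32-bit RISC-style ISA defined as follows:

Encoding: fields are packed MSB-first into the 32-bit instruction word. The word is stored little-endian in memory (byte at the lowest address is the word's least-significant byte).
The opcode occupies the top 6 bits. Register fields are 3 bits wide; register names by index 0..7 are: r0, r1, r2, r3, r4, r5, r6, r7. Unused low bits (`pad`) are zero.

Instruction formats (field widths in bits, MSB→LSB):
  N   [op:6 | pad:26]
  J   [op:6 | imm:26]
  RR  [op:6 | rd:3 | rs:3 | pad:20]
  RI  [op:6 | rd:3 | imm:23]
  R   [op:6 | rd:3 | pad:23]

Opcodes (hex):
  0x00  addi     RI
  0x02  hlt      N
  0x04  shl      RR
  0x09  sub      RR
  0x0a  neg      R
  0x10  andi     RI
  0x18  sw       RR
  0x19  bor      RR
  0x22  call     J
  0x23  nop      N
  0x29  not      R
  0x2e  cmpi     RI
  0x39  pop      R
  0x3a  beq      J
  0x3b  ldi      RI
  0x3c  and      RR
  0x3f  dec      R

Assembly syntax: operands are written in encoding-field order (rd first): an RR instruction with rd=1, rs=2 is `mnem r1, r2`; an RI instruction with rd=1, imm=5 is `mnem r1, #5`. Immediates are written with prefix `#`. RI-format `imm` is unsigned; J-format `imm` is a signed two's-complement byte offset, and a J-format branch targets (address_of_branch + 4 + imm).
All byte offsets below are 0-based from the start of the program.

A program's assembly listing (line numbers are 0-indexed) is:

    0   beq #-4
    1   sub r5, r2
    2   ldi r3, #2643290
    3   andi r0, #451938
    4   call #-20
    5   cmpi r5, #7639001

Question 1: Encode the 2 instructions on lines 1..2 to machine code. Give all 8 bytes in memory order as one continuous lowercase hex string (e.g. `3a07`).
0000a0265a55a8ed

L1: sub op=0x9:6|rd=5:3|rs=2:3|pad=0:20 ⇒ 0x26a00000 ⇒ little 00 00 a0 26
L2: ldi op=0x3b:6|rd=3:3|imm=2643290:23 ⇒ 0xeda8555a ⇒ little 5a 55 a8 ed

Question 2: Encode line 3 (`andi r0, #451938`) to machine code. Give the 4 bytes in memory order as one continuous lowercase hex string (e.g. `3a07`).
62e50640

3. andi fields op=0x10:6|rd=0:3|imm=451938:23 → word 4006e562h → 62 e5 06 40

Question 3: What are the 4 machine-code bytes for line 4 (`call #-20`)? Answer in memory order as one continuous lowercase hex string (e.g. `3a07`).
4. call fields op=0x22:6|imm=-20:26 → word 8bffffech → ec ff ff 8b

ecffff8b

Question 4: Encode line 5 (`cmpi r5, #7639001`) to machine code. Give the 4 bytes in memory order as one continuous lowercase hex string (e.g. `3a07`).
d98ff4ba

L5: cmpi op=0x2e:6|rd=5:3|imm=7639001:23 ⇒ 0xbaf48fd9 ⇒ little d9 8f f4 ba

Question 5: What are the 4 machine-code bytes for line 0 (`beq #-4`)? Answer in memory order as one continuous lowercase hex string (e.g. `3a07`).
line 0 (beq): pack op=0x3a:6|imm=-4:26 = 0xebfffffc; little→ fc ff ff eb

fcffffeb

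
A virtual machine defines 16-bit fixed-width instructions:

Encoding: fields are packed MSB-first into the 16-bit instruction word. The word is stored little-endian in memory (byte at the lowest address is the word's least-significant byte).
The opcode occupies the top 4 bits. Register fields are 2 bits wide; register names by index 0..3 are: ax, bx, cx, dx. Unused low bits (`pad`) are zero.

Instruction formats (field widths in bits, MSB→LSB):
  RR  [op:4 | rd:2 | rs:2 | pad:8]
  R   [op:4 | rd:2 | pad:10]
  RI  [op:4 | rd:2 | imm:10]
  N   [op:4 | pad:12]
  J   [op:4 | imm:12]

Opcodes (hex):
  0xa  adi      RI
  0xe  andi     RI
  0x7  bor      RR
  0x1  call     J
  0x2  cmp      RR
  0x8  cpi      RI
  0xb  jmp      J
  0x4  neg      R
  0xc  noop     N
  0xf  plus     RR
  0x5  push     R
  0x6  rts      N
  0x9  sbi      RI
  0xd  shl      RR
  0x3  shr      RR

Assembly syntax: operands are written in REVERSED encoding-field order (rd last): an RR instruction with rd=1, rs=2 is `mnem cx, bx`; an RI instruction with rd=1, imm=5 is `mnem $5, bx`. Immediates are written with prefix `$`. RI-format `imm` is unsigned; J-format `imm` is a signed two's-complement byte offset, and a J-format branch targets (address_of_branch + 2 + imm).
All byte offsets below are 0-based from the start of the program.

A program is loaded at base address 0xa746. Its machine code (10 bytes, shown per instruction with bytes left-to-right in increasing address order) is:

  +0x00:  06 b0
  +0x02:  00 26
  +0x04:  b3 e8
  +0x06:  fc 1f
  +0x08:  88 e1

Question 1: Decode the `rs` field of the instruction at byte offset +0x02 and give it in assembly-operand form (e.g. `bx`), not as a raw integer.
cx

@+02  little-endian(00 26) = 0x2600
  opcode bits[15:12]=0x2: cmp/RR
  rd: (w>>10)&0x3=0x1 → bx
  rs: (w>>8)&0x3=0x2 → cx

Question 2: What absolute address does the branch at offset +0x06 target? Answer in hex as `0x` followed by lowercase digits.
off 0x06: read fc 1f as little → 0x1ffc
  op=0x1ffc>>12=0x1 ⇒ call (J)
  [11:0] imm=4092 (s12→-4) = $-4
  target = base 0xa746 + off 0x06 + 2 + imm -4 = 0xa74a

0xa74a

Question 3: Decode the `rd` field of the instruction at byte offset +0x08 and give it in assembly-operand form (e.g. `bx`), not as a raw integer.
ax

[08] 88 e1 → 0xe188
  opcode bits[15:12]=0xe: andi/RI
  rd: (w>>10)&0x3=0x0 → ax
  imm: (w>>0)&0x3ff=0x188 → $392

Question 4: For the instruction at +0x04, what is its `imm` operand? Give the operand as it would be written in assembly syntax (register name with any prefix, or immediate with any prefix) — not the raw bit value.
$179

+0x04: b3 e8 ⇒ word 0xe8b3 (little)
  top 4b → 0xe → andi [RI]
  rd: (w>>10)&0x3=0x2 → cx
  imm: (w>>0)&0x3ff=0xb3 → $179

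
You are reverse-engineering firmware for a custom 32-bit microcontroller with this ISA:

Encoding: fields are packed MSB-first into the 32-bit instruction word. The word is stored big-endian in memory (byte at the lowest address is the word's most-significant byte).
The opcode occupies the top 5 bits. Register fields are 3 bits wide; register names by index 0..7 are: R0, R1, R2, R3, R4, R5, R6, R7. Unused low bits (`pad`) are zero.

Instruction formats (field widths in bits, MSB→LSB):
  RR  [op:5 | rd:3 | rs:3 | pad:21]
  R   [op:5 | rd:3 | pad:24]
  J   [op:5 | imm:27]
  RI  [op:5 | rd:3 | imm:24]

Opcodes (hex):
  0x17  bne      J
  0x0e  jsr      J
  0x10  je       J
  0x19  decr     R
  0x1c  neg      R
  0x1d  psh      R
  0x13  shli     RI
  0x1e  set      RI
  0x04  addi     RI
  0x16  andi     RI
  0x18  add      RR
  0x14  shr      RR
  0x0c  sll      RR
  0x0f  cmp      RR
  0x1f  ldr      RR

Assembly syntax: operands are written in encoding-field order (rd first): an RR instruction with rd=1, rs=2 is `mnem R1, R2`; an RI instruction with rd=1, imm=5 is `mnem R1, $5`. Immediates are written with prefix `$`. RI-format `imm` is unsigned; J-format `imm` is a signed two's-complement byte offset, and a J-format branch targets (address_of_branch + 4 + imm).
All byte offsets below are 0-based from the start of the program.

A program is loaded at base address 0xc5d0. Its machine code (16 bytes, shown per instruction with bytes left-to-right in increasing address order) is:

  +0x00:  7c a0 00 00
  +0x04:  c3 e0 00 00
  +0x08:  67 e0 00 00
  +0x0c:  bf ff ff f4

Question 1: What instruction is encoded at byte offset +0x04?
add R3, R7

@+04  big-endian(c3 e0 00 00) = 0xc3e00000
  top 5b → 0x18 → add [RR]
  [26:24] rd=3 = R3
  [23:21] rs=7 = R7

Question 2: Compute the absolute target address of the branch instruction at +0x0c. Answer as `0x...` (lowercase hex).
+0x0c: bf ff ff f4 ⇒ word 0xbffffff4 (big)
  opcode bits[31:27]=0x17: bne/J
  imm: (w>>0)&0x7ffffff=0x7fffff4 (s27→-12) → $-12
  target = base 0xc5d0 + off 0x0c + 4 + imm -12 = 0xc5d4

0xc5d4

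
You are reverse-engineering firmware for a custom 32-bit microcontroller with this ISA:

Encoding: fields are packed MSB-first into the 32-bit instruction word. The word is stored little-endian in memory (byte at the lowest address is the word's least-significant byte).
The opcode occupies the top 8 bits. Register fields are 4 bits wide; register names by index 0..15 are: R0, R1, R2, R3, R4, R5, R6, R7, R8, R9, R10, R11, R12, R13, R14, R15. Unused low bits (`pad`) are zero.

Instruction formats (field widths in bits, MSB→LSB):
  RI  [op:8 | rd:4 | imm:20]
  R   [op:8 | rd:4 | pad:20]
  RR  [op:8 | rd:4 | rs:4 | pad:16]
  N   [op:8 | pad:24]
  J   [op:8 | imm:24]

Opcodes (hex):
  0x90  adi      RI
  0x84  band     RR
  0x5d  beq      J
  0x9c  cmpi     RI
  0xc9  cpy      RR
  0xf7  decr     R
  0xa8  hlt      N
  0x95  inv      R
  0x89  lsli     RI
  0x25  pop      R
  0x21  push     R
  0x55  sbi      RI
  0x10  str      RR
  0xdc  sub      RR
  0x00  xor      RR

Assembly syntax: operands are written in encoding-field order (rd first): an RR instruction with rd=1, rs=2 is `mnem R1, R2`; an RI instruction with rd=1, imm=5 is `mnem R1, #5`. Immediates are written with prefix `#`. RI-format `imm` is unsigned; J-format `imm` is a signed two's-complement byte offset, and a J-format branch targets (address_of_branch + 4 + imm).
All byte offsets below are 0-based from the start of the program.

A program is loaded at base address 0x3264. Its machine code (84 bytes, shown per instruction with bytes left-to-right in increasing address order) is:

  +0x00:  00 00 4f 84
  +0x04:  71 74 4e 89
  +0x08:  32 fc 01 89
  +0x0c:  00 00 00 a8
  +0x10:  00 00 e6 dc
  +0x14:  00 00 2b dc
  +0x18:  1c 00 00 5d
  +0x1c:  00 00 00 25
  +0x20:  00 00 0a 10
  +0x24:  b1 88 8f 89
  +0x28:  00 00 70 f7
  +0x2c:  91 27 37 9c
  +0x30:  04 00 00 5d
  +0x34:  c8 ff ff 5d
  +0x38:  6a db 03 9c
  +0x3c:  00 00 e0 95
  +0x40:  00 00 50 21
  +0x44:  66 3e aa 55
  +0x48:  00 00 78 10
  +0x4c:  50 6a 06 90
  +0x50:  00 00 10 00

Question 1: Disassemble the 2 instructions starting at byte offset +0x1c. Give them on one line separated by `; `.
[1c] 00 00 00 25 → 0x25000000
  op=0x25000000>>24=0x25 ⇒ pop (R)
  [23:20] rd=0 = R0
[20] 00 00 0a 10 → 0x100a0000
  op=0x100a0000>>24=0x10 ⇒ str (RR)
  [23:20] rd=0 = R0
  [19:16] rs=10 = R10

pop R0; str R0, R10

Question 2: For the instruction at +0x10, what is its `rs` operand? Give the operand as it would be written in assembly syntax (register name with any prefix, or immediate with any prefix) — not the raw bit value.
R6

[10] 00 00 e6 dc → 0xdce60000
  op=0xdce60000>>24=0xdc ⇒ sub (RR)
  rd: (w>>20)&0xf=0xe → R14
  rs: (w>>16)&0xf=0x6 → R6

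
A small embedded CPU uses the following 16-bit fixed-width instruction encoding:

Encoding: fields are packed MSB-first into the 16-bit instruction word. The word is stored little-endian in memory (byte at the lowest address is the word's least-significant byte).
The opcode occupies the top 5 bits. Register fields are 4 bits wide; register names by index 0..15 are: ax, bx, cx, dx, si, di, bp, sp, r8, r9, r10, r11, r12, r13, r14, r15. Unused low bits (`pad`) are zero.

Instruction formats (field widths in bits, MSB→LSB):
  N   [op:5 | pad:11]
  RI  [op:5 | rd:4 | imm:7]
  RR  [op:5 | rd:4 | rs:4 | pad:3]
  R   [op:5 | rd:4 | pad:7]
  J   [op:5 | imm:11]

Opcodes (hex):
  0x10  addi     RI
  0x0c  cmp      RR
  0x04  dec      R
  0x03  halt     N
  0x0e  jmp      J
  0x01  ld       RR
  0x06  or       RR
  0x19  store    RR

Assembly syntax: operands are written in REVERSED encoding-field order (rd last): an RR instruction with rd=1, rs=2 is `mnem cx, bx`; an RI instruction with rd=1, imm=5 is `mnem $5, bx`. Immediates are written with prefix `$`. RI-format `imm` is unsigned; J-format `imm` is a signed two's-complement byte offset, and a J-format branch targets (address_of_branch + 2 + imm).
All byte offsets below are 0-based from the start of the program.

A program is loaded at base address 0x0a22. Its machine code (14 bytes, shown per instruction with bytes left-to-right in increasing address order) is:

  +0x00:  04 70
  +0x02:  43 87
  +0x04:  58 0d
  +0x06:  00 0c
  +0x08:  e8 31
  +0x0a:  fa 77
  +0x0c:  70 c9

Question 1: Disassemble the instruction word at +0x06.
[06] 00 0c → 0x0c00
  opcode bits[15:11]=0x1: ld/RR
  rd@[10:7]=0x8 ⇒ r8
  rs@[6:3]=0x0 ⇒ ax

ld ax, r8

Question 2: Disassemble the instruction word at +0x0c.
off 0x0c: read 70 c9 as little → 0xc970
  op=0xc970>>11=0x19 ⇒ store (RR)
  rd@[10:7]=0x2 ⇒ cx
  rs@[6:3]=0xe ⇒ r14

store r14, cx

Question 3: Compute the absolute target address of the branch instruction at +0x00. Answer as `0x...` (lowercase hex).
0x0a28

off 0x00: read 04 70 as little → 0x7004
  op=0x7004>>11=0xe ⇒ jmp (J)
  imm: (w>>0)&0x7ff=0x4 → $4
  target = base 0x0a22 + off 0x00 + 2 + imm 4 = 0x0a28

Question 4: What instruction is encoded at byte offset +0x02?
addi $67, r14

off 0x02: read 43 87 as little → 0x8743
  op=0x8743>>11=0x10 ⇒ addi (RI)
  rd@[10:7]=0xe ⇒ r14
  imm@[6:0]=0x43 ⇒ $67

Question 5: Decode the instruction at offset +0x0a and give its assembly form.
@+0a  little-endian(fa 77) = 0x77fa
  opcode bits[15:11]=0xe: jmp/J
  [10:0] imm=2042 (s11→-6) = $-6

jmp $-6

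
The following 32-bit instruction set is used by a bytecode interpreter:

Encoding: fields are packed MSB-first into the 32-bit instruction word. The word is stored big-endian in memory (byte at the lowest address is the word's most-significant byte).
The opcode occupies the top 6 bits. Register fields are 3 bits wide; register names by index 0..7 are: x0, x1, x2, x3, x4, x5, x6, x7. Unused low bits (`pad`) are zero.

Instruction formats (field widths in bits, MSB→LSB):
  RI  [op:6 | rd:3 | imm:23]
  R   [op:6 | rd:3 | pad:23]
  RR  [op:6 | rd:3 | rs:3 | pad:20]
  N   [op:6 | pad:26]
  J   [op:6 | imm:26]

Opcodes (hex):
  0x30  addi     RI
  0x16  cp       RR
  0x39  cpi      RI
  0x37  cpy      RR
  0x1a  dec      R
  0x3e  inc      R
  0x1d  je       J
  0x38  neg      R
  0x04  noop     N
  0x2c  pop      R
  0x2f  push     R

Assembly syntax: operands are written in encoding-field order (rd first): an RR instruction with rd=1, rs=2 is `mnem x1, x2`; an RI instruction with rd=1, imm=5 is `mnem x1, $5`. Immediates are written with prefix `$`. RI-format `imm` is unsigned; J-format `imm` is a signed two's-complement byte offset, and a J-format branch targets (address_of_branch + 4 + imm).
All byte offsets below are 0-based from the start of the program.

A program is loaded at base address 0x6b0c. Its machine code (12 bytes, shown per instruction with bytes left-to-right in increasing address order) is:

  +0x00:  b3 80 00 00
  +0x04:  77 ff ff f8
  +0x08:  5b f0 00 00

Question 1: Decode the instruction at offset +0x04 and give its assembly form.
je $-8

+0x04: 77 ff ff f8 ⇒ word 0x77fffff8 (big)
  op=0x77fffff8>>26=0x1d ⇒ je (J)
  [25:0] imm=67108856 (s26→-8) = $-8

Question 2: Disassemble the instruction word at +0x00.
+0x00: b3 80 00 00 ⇒ word 0xb3800000 (big)
  top 6b → 0x2c → pop [R]
  [25:23] rd=7 = x7

pop x7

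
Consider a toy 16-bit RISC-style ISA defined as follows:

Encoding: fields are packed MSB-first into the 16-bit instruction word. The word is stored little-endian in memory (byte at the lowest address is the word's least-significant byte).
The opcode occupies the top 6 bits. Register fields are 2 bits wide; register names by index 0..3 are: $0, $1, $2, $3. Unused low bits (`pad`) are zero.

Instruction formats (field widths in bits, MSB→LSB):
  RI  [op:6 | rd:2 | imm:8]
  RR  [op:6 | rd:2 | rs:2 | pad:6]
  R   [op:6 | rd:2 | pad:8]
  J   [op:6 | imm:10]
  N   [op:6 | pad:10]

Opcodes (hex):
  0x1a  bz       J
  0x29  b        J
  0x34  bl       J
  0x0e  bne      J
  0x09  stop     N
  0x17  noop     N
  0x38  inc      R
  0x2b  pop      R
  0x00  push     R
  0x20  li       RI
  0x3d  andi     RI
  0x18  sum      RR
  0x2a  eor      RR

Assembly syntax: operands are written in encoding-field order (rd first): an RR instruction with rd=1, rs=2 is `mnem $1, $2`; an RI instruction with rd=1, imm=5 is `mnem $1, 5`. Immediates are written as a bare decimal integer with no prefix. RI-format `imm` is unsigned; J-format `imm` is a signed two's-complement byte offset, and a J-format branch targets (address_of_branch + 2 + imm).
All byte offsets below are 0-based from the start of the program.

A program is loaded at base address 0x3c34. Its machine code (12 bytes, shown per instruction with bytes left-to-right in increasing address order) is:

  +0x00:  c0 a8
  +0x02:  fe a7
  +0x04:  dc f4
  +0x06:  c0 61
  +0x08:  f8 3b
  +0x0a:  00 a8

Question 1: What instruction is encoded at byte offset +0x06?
sum $1, $3

off 0x06: read c0 61 as little → 0x61c0
  op=0x61c0>>10=0x18 ⇒ sum (RR)
  rd@[9:8]=0x1 ⇒ $1
  rs@[7:6]=0x3 ⇒ $3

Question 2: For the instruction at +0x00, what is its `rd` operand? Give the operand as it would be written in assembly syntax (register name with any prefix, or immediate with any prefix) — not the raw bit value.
+0x00: c0 a8 ⇒ word 0xa8c0 (little)
  op=0xa8c0>>10=0x2a ⇒ eor (RR)
  rd: (w>>8)&0x3=0x0 → $0
  rs: (w>>6)&0x3=0x3 → $3

$0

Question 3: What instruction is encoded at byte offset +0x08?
bne -8

+0x08: f8 3b ⇒ word 0x3bf8 (little)
  top 6b → 0xe → bne [J]
  [9:0] imm=1016 (s10→-8) = -8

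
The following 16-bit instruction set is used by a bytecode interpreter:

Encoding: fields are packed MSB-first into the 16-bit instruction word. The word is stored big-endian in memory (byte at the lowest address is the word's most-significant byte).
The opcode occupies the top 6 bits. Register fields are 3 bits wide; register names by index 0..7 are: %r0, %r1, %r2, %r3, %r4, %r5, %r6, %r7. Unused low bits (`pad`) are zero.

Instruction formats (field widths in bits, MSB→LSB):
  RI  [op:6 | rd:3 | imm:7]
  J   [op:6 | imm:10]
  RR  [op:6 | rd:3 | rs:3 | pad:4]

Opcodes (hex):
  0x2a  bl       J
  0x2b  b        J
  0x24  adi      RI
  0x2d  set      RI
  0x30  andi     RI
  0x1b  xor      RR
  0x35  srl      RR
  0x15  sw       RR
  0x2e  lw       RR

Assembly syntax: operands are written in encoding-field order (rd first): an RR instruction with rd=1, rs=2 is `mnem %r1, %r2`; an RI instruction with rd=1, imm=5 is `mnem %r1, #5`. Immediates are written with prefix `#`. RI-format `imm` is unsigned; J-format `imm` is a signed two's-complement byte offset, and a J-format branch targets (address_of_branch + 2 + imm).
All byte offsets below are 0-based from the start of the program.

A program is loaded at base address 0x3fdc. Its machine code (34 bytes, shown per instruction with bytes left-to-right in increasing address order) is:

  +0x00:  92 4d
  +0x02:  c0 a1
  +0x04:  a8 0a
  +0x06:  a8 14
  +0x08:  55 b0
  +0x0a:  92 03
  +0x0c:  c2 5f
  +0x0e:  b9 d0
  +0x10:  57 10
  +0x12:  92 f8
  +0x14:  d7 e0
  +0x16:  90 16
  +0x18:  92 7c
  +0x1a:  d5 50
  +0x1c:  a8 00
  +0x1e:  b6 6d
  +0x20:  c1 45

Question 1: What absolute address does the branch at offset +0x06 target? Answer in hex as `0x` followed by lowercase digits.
off 0x06: read a8 14 as big → 0xa814
  op=0xa814>>10=0x2a ⇒ bl (J)
  imm@[9:0]=0x14 ⇒ #20
  target = base 0x3fdc + off 0x06 + 2 + imm 20 = 0x3ff8

0x3ff8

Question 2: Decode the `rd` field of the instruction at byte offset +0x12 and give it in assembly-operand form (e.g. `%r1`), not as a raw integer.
+0x12: 92 f8 ⇒ word 0x92f8 (big)
  top 6b → 0x24 → adi [RI]
  rd@[9:7]=0x5 ⇒ %r5
  imm@[6:0]=0x78 ⇒ #120

%r5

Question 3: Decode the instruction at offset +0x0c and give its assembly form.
andi %r4, #95

off 0x0c: read c2 5f as big → 0xc25f
  top 6b → 0x30 → andi [RI]
  [9:7] rd=4 = %r4
  [6:0] imm=95 = #95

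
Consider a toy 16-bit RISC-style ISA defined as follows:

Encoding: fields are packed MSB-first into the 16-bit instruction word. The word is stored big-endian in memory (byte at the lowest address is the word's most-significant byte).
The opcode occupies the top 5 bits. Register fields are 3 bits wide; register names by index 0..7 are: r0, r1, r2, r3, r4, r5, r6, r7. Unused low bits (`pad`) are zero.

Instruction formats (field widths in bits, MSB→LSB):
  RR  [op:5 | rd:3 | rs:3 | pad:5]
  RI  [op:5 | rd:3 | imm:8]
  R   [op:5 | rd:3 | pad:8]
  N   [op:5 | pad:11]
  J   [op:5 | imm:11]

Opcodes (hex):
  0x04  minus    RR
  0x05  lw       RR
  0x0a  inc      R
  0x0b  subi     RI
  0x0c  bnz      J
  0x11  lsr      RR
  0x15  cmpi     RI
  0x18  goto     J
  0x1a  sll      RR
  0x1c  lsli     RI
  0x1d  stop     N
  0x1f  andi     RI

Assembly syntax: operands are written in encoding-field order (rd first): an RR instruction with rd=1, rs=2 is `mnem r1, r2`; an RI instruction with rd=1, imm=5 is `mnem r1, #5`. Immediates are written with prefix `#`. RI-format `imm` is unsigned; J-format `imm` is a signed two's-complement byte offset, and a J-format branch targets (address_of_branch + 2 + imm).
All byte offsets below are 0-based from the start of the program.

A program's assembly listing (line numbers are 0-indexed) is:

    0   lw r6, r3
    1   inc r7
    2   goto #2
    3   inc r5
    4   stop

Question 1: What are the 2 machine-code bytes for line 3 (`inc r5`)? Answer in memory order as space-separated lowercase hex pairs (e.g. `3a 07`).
L3: inc op=0xa:5|rd=5:3|pad=0:8 ⇒ 0x5500 ⇒ big 55 00

55 00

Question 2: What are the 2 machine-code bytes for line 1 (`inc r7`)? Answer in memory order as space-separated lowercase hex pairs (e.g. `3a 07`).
57 00

1. inc fields op=0xa:5|rd=7:3|pad=0:8 → word 5700h → 57 00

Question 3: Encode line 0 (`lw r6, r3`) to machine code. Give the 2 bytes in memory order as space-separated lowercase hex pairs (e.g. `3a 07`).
0. lw fields op=0x5:5|rd=6:3|rs=3:3|pad=0:5 → word 2e60h → 2e 60

2e 60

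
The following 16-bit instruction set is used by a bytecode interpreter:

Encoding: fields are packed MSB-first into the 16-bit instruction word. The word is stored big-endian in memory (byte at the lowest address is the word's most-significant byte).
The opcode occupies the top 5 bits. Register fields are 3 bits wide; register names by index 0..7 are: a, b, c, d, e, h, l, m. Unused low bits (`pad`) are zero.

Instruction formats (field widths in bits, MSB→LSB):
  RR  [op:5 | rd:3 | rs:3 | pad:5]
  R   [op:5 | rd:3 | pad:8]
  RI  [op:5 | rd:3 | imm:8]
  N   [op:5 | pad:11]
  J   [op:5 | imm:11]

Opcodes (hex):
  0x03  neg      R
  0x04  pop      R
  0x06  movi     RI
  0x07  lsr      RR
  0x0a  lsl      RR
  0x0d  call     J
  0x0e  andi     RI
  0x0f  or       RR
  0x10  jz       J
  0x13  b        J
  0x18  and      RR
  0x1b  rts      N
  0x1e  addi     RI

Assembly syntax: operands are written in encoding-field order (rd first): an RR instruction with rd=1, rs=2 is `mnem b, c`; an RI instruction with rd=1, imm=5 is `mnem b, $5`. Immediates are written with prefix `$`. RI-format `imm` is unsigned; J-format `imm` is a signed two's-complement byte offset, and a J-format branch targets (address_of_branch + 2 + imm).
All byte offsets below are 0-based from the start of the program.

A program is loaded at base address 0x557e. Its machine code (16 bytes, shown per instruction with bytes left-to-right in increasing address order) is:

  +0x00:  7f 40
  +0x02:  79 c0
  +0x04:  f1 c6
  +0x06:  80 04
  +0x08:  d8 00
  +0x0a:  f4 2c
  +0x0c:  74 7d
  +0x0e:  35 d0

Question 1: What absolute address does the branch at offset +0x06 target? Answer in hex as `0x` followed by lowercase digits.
[06] 80 04 → 0x8004
  op=0x8004>>11=0x10 ⇒ jz (J)
  imm: (w>>0)&0x7ff=0x4 → $4
  target = base 0x557e + off 0x06 + 2 + imm 4 = 0x558a

0x558a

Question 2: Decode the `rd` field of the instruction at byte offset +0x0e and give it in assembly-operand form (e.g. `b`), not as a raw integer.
h

[0e] 35 d0 → 0x35d0
  op=0x35d0>>11=0x6 ⇒ movi (RI)
  [10:8] rd=5 = h
  [7:0] imm=208 = $208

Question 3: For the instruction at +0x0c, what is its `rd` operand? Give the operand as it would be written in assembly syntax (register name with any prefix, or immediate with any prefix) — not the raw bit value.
e

@+0c  big-endian(74 7d) = 0x747d
  top 5b → 0xe → andi [RI]
  rd@[10:8]=0x4 ⇒ e
  imm@[7:0]=0x7d ⇒ $125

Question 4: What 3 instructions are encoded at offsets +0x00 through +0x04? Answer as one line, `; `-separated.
@+00  big-endian(7f 40) = 0x7f40
  opcode bits[15:11]=0xf: or/RR
  rd: (w>>8)&0x7=0x7 → m
  rs: (w>>5)&0x7=0x2 → c
@+02  big-endian(79 c0) = 0x79c0
  opcode bits[15:11]=0xf: or/RR
  rd: (w>>8)&0x7=0x1 → b
  rs: (w>>5)&0x7=0x6 → l
@+04  big-endian(f1 c6) = 0xf1c6
  opcode bits[15:11]=0x1e: addi/RI
  rd: (w>>8)&0x7=0x1 → b
  imm: (w>>0)&0xff=0xc6 → $198

or m, c; or b, l; addi b, $198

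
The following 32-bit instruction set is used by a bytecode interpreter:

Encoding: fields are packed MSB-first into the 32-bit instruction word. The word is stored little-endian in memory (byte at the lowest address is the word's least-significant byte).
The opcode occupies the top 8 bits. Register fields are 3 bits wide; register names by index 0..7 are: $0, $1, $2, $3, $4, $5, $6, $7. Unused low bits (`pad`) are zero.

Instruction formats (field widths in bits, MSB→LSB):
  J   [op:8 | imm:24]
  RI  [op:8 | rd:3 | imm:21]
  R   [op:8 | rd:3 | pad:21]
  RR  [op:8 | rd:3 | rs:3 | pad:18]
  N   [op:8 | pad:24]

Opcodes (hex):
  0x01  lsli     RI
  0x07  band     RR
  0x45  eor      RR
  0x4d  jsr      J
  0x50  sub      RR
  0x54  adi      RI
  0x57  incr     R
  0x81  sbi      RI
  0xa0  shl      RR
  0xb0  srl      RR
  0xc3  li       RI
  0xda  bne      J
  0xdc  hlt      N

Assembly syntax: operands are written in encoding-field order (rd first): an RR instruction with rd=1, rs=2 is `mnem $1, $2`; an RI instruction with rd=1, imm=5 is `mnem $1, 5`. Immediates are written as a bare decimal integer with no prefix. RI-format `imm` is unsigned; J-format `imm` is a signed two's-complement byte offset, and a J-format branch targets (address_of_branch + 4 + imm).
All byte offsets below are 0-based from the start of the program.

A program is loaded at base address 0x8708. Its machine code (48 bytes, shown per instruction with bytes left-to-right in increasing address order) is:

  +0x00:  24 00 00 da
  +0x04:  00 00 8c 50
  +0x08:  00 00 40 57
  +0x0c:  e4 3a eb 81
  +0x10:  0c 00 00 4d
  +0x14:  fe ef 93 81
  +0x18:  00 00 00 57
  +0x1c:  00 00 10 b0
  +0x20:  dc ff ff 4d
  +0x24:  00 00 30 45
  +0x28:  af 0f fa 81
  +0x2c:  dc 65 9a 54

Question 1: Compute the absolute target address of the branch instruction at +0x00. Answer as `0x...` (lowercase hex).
0x8730

@+00  little-endian(24 00 00 da) = 0xda000024
  opcode bits[31:24]=0xda: bne/J
  imm: (w>>0)&0xffffff=0x24 → 36
  target = base 0x8708 + off 0x00 + 4 + imm 36 = 0x8730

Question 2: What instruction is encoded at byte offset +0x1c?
srl $0, $4

[1c] 00 00 10 b0 → 0xb0100000
  top 8b → 0xb0 → srl [RR]
  [23:21] rd=0 = $0
  [20:18] rs=4 = $4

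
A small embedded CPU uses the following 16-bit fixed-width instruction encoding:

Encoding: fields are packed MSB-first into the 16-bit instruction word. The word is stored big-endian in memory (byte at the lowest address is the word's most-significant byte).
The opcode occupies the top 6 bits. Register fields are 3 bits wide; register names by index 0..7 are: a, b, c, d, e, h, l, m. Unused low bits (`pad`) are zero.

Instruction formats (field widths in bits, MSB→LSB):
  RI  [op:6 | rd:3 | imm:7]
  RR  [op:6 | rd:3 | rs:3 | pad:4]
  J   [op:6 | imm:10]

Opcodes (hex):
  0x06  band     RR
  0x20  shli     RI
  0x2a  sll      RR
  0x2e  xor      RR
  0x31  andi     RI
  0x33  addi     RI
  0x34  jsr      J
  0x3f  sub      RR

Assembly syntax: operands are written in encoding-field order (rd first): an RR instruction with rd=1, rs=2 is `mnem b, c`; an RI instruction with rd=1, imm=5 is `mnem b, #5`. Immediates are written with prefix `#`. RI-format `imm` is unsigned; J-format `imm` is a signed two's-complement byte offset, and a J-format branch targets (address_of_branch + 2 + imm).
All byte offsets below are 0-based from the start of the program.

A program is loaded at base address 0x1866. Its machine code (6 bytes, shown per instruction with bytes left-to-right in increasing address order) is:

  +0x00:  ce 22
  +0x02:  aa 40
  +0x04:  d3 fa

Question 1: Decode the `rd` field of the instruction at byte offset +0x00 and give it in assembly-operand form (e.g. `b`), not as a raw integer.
@+00  big-endian(ce 22) = 0xce22
  top 6b → 0x33 → addi [RI]
  rd: (w>>7)&0x7=0x4 → e
  imm: (w>>0)&0x7f=0x22 → #34

e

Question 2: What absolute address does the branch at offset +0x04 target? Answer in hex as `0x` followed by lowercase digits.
[04] d3 fa → 0xd3fa
  op=0xd3fa>>10=0x34 ⇒ jsr (J)
  imm@[9:0]=0x3fa (s10→-6) ⇒ #-6
  target = base 0x1866 + off 0x04 + 2 + imm -6 = 0x1866

0x1866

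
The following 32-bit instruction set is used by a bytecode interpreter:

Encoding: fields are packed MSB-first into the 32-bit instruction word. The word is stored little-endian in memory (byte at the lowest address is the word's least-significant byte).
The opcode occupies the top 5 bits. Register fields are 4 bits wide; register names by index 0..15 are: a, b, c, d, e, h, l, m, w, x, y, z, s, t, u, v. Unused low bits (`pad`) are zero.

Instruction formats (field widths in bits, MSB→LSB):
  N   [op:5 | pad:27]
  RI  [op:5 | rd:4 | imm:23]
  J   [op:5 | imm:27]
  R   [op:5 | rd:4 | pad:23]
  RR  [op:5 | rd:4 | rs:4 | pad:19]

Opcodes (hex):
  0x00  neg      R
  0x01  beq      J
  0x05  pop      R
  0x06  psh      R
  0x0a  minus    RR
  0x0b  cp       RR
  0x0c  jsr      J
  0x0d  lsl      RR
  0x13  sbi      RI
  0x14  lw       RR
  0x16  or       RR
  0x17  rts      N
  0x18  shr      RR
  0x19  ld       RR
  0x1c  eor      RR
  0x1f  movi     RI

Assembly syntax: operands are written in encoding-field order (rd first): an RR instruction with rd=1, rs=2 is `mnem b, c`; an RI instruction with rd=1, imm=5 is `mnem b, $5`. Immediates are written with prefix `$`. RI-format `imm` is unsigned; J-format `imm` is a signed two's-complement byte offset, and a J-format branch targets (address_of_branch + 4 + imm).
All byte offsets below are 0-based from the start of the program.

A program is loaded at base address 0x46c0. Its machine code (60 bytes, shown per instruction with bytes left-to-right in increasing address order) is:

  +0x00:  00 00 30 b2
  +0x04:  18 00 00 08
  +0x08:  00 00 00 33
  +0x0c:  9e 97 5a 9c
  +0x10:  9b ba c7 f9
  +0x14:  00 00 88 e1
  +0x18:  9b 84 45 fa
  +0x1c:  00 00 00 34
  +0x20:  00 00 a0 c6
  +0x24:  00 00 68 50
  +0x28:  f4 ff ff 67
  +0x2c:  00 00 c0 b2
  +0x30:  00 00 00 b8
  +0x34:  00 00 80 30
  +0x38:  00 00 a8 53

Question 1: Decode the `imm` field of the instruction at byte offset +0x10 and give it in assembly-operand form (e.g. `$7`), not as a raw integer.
$4700827

+0x10: 9b ba c7 f9 ⇒ word 0xf9c7ba9b (little)
  top 5b → 0x1f → movi [RI]
  [26:23] rd=3 = d
  [22:0] imm=4700827 = $4700827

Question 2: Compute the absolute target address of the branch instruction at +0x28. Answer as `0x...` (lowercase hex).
0x46e0

[28] f4 ff ff 67 → 0x67fffff4
  top 5b → 0xc → jsr [J]
  [26:0] imm=134217716 (s27→-12) = $-12
  target = base 0x46c0 + off 0x28 + 4 + imm -12 = 0x46e0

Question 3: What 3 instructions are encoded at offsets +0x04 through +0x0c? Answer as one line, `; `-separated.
beq $24; psh l; sbi w, $5937054

@+04  little-endian(18 00 00 08) = 0x08000018
  top 5b → 0x1 → beq [J]
  imm@[26:0]=0x18 ⇒ $24
@+08  little-endian(00 00 00 33) = 0x33000000
  top 5b → 0x6 → psh [R]
  rd@[26:23]=0x6 ⇒ l
@+0c  little-endian(9e 97 5a 9c) = 0x9c5a979e
  top 5b → 0x13 → sbi [RI]
  rd@[26:23]=0x8 ⇒ w
  imm@[22:0]=0x5a979e ⇒ $5937054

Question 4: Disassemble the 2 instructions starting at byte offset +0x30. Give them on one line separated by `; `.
off 0x30: read 00 00 00 b8 as little → 0xb8000000
  top 5b → 0x17 → rts [N]
off 0x34: read 00 00 80 30 as little → 0x30800000
  top 5b → 0x6 → psh [R]
  rd@[26:23]=0x1 ⇒ b

rts; psh b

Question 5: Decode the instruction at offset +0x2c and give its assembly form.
[2c] 00 00 c0 b2 → 0xb2c00000
  top 5b → 0x16 → or [RR]
  rd: (w>>23)&0xf=0x5 → h
  rs: (w>>19)&0xf=0x8 → w

or h, w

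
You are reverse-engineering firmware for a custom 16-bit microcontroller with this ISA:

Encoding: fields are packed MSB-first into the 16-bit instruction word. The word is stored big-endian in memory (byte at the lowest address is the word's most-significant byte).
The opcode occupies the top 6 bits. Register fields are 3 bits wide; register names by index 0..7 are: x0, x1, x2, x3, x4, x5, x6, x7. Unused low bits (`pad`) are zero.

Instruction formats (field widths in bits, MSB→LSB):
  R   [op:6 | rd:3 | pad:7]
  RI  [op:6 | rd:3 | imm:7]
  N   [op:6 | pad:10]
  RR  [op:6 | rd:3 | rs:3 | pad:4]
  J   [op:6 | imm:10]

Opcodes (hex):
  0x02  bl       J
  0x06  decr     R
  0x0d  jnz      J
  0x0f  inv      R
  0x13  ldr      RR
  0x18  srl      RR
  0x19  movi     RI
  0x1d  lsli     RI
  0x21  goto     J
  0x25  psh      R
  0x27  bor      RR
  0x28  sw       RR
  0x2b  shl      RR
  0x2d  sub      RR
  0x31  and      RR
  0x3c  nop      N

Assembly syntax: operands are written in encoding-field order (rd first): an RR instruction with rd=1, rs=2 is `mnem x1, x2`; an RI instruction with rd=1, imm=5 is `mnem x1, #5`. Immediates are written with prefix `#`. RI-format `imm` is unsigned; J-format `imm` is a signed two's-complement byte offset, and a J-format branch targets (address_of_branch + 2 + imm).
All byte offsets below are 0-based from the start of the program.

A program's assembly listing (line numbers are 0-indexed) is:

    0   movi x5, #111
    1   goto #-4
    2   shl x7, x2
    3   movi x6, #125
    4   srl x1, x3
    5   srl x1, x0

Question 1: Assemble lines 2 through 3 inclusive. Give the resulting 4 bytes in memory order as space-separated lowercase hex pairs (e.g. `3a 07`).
line 2 (shl): pack op=0x2b:6|rd=7:3|rs=2:3|pad=0:4 = 0xafa0; big→ af a0
line 3 (movi): pack op=0x19:6|rd=6:3|imm=125:7 = 0x677d; big→ 67 7d

af a0 67 7d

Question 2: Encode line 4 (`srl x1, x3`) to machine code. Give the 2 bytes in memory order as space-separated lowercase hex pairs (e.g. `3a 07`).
60 b0

4. srl fields op=0x18:6|rd=1:3|rs=3:3|pad=0:4 → word 60b0h → 60 b0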